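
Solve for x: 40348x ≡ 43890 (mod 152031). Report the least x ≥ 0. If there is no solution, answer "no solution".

4485

First find gcd(40348, 152031):
152031 = 3·40348 + 30987
40348 = 1·30987 + 9361
30987 = 3·9361 + 2904
9361 = 3·2904 + 649
2904 = 4·649 + 308
649 = 2·308 + 33
308 = 9·33 + 11
33 = 3·11 + 0
gcd = 11 and 11 | 43890, so solutions exist. Divide through by 11: 3668x ≡ 3990 (mod 13821).
Now find 3668⁻¹ mod 13821:
13821 = 3*3668 + 2817
3668 = 1*2817 + 851
2817 = 3*851 + 264
851 = 3*264 + 59
264 = 4*59 + 28
59 = 2*28 + 3
28 = 9*3 + 1
3 = 3*1 + 0
Back-substitute:
1 = 28 − 9·3
1 = −9·59 + 19·28
1 = 19·264 − 85·59
1 = −85·851 + 274·264
1 = 274·2817 − 907·851
1 = −907·3668 + 1181·2817
1 = 1181·13821 − 4450·3668
So 3668·(-4450) ≡ 1 (mod 13821), i.e. 3668⁻¹ ≡ 9371.
Then x ≡ 9371·3990 ≡ 4485 (mod 13821); the smallest non-negative solution is x = 4485.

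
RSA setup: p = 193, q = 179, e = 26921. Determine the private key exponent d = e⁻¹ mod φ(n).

31001

φ(n) = (p−1)(q−1) = 192·178 = 34176.
Need d with 26921·d ≡ 1 (mod 34176). Apply the extended Euclidean algorithm:
34176 = 1×26921 + 7255
26921 = 3×7255 + 5156
7255 = 1×5156 + 2099
5156 = 2×2099 + 958
2099 = 2×958 + 183
958 = 5×183 + 43
183 = 4×43 + 11
43 = 3×11 + 10
11 = 1×10 + 1
10 = 10×1 + 0
Back-substitute:
1 = 11 − 10
1 = −43 + 4·11
1 = 4·183 − 17·43
1 = −17·958 + 89·183
1 = 89·2099 − 195·958
1 = −195·5156 + 479·2099
1 = 479·7255 − 674·5156
1 = −674·26921 + 2501·7255
1 = 2501·34176 − 3175·26921
So 26921·(-3175) ≡ 1 (mod 34176), hence d ≡ -3175 ≡ 31001 (mod 34176).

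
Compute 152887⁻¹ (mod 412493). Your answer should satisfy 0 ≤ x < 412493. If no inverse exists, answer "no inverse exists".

132670

Extended Euclidean algorithm:
412493 = 2×152887 + 106719
152887 = 1×106719 + 46168
106719 = 2×46168 + 14383
46168 = 3×14383 + 3019
14383 = 4×3019 + 2307
3019 = 1×2307 + 712
2307 = 3×712 + 171
712 = 4×171 + 28
171 = 6×28 + 3
28 = 9×3 + 1
3 = 3×1 + 0
gcd = 1, so the inverse exists. Back-substitute:
1 = 28 − 9·3
1 = −9·171 + 55·28
1 = 55·712 − 229·171
1 = −229·2307 + 742·712
1 = 742·3019 − 971·2307
1 = −971·14383 + 4626·3019
1 = 4626·46168 − 14849·14383
1 = −14849·106719 + 34324·46168
1 = 34324·152887 − 49173·106719
1 = −49173·412493 + 132670·152887
So 152887·132670 ≡ 1 (mod 412493).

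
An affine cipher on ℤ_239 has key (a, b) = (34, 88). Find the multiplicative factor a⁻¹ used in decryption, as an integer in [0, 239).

gcd(239, 34) by repeated division:
239 = 7×34 + 1
34 = 34×1 + 0
Since gcd(34, 239) = 1, back-substitute to write 1 as a combination:
1 = 239 − 7·34
Thus 34·(-7) ≡ 1 (mod 239); reducing, -7 mod 239 = 232.

232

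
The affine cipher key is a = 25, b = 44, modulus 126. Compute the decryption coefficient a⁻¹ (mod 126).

gcd(126, 25) by repeated division:
126 = 5·25 + 1
25 = 25·1 + 0
Since gcd(25, 126) = 1, back-substitute to write 1 as a combination:
1 = 126 − 5·25
Hence 25⁻¹ ≡ -5 ≡ 121 (mod 126).

121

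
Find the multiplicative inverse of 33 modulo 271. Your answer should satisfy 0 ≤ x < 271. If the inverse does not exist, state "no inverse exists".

Apply the Euclidean algorithm to 271 and 33:
271 = 8·33 + 7
33 = 4·7 + 5
7 = 1·5 + 2
5 = 2·2 + 1
2 = 2·1 + 0
gcd = 1, so the inverse exists. Back-substitute:
1 = 5 − 2·2
1 = −2·7 + 3·5
1 = 3·33 − 14·7
1 = −14·271 + 115·33
So 33·115 ≡ 1 (mod 271).

115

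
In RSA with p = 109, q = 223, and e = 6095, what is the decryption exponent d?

16439

φ(n) = (p−1)(q−1) = 108·222 = 23976.
Need d with 6095·d ≡ 1 (mod 23976). Apply the extended Euclidean algorithm:
23976 = 3·6095 + 5691
6095 = 1·5691 + 404
5691 = 14·404 + 35
404 = 11·35 + 19
35 = 1·19 + 16
19 = 1·16 + 3
16 = 5·3 + 1
3 = 3·1 + 0
Back-substitute:
1 = 16 − 5·3
1 = −5·19 + 6·16
1 = 6·35 − 11·19
1 = −11·404 + 127·35
1 = 127·5691 − 1789·404
1 = −1789·6095 + 1916·5691
1 = 1916·23976 − 7537·6095
So 6095·(-7537) ≡ 1 (mod 23976), hence d ≡ -7537 ≡ 16439 (mod 23976).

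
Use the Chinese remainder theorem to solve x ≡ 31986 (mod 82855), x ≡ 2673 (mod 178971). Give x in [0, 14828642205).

Write x = 31986 + 82855·k. Then 82855·k ≡ 2673 − 31986 ≡ 149658 (mod 178971).
Need 82855⁻¹ mod 178971. Extended Euclid on (178971, 82855):
178971 = 2×82855 + 13261
82855 = 6×13261 + 3289
13261 = 4×3289 + 105
3289 = 31×105 + 34
105 = 3×34 + 3
34 = 11×3 + 1
3 = 3×1 + 0
Back-substitute:
1 = 34 − 11·3
1 = −11·105 + 34·34
1 = 34·3289 − 1065·105
1 = −1065·13261 + 4294·3289
1 = 4294·82855 − 26829·13261
1 = −26829·178971 + 57952·82855
82855⁻¹ ≡ 57952 (mod 178971), so k ≡ 57952·149658 ≡ 45756 (mod 178971).
x = 31986 + 82855·45756 = 3791145366.

3791145366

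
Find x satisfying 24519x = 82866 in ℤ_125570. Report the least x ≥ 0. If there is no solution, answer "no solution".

First find gcd(24519, 125570):
125570 = 5×24519 + 2975
24519 = 8×2975 + 719
2975 = 4×719 + 99
719 = 7×99 + 26
99 = 3×26 + 21
26 = 1×21 + 5
21 = 4×5 + 1
5 = 5×1 + 0
gcd = 1, so a unique solution mod 125570 exists.
Back-substitute for the Bézout coefficients:
1 = 21 − 4·5
1 = −4·26 + 5·21
1 = 5·99 − 19·26
1 = −19·719 + 138·99
1 = 138·2975 − 571·719
1 = −571·24519 + 4706·2975
1 = 4706·125570 − 24101·24519
So 24519·(-24101) ≡ 1 (mod 125570), giving 24519⁻¹ ≡ 101469.
x ≡ 24519⁻¹·82866 ≡ 101469·82866 ≡ 37384 (mod 125570).

37384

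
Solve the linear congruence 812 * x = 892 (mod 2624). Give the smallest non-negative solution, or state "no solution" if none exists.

First find gcd(812, 2624):
2624 = 3*812 + 188
812 = 4*188 + 60
188 = 3*60 + 8
60 = 7*8 + 4
8 = 2*4 + 0
gcd = 4 and 4 | 892, so solutions exist. Divide through by 4: 203x ≡ 223 (mod 656).
Now find 203⁻¹ mod 656:
656 = 3×203 + 47
203 = 4×47 + 15
47 = 3×15 + 2
15 = 7×2 + 1
2 = 2×1 + 0
Back-substitute:
1 = 15 − 7·2
1 = −7·47 + 22·15
1 = 22·203 − 95·47
1 = −95·656 + 307·203
So 203⁻¹ ≡ 307 (mod 656).
Then x ≡ 307·223 ≡ 237 (mod 656); the smallest non-negative solution is x = 237.

237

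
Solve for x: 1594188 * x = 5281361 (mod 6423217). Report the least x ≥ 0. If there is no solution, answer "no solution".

First find gcd(1594188, 6423217):
6423217 = 4×1594188 + 46465
1594188 = 34×46465 + 14378
46465 = 3×14378 + 3331
14378 = 4×3331 + 1054
3331 = 3×1054 + 169
1054 = 6×169 + 40
169 = 4×40 + 9
40 = 4×9 + 4
9 = 2×4 + 1
4 = 4×1 + 0
gcd = 1, so a unique solution mod 6423217 exists.
Back-substitute for the Bézout coefficients:
1 = 9 − 2·4
1 = −2·40 + 9·9
1 = 9·169 − 38·40
1 = −38·1054 + 237·169
1 = 237·3331 − 749·1054
1 = −749·14378 + 3233·3331
1 = 3233·46465 − 10448·14378
1 = −10448·1594188 + 358465·46465
1 = 358465·6423217 − 1444308·1594188
So 1594188·(-1444308) ≡ 1 (mod 6423217), giving 1594188⁻¹ ≡ 4978909.
x ≡ 1594188⁻¹·5281361 ≡ 4978909·5281361 ≡ 5098030 (mod 6423217).

5098030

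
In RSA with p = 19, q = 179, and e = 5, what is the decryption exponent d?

641

φ(n) = (p−1)(q−1) = 18·178 = 3204.
Need d with 5·d ≡ 1 (mod 3204). Apply the extended Euclidean algorithm:
3204 = 640*5 + 4
5 = 1*4 + 1
4 = 4*1 + 0
Back-substitute:
1 = 5 − 4
1 = −3204 + 641·5
So 5·641 ≡ 1 (mod 3204), hence d = 641.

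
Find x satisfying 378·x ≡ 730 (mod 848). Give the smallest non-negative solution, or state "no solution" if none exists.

233

First find gcd(378, 848):
848 = 2×378 + 92
378 = 4×92 + 10
92 = 9×10 + 2
10 = 5×2 + 0
gcd = 2 and 2 | 730, so solutions exist. Divide through by 2: 189x ≡ 365 (mod 424).
Now find 189⁻¹ mod 424:
424 = 2*189 + 46
189 = 4*46 + 5
46 = 9*5 + 1
5 = 5*1 + 0
Back-substitute:
1 = 46 − 9·5
1 = −9·189 + 37·46
1 = 37·424 − 83·189
So 189·(-83) ≡ 1 (mod 424), i.e. 189⁻¹ ≡ 341.
Then x ≡ 341·365 ≡ 233 (mod 424); the smallest non-negative solution is x = 233.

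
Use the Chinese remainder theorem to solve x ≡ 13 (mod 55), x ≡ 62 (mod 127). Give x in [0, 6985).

Write x = 13 + 55·k. Then 55·k ≡ 62 − 13 ≡ 49 (mod 127).
Need 55⁻¹ mod 127. Extended Euclid on (127, 55):
127 = 2×55 + 17
55 = 3×17 + 4
17 = 4×4 + 1
4 = 4×1 + 0
Back-substitute:
1 = 17 − 4·4
1 = −4·55 + 13·17
1 = 13·127 − 30·55
55⁻¹ ≡ 97 (mod 127), so k ≡ 97·49 ≡ 54 (mod 127).
x = 13 + 55·54 = 2983.

2983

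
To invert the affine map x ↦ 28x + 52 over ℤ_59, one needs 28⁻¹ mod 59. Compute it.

19

Apply the Euclidean algorithm to 59 and 28:
59 = 2×28 + 3
28 = 9×3 + 1
3 = 3×1 + 0
Since gcd(28, 59) = 1, back-substitute to write 1 as a combination:
1 = 28 − 9·3
1 = −9·59 + 19·28
So 28·19 ≡ 1 (mod 59).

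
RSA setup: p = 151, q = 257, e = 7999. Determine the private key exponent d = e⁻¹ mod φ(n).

φ(n) = (p−1)(q−1) = 150·256 = 38400.
Need d with 7999·d ≡ 1 (mod 38400). Apply the extended Euclidean algorithm:
38400 = 4·7999 + 6404
7999 = 1·6404 + 1595
6404 = 4·1595 + 24
1595 = 66·24 + 11
24 = 2·11 + 2
11 = 5·2 + 1
2 = 2·1 + 0
Back-substitute:
1 = 11 − 5·2
1 = −5·24 + 11·11
1 = 11·1595 − 731·24
1 = −731·6404 + 2935·1595
1 = 2935·7999 − 3666·6404
1 = −3666·38400 + 17599·7999
So 7999·17599 ≡ 1 (mod 38400), hence d = 17599.

17599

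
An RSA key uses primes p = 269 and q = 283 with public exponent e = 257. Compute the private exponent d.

φ(n) = (p−1)(q−1) = 268·282 = 75576.
Need d with 257·d ≡ 1 (mod 75576). Apply the extended Euclidean algorithm:
75576 = 294×257 + 18
257 = 14×18 + 5
18 = 3×5 + 3
5 = 1×3 + 2
3 = 1×2 + 1
2 = 2×1 + 0
Back-substitute:
1 = 3 − 2
1 = −5 + 2·3
1 = 2·18 − 7·5
1 = −7·257 + 100·18
1 = 100·75576 − 29407·257
So 257·(-29407) ≡ 1 (mod 75576), hence d ≡ -29407 ≡ 46169 (mod 75576).

46169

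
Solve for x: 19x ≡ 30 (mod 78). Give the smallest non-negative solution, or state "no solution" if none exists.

First find gcd(19, 78):
78 = 4·19 + 2
19 = 9·2 + 1
2 = 2·1 + 0
gcd = 1, so a unique solution mod 78 exists.
Back-substitute for the Bézout coefficients:
1 = 19 − 9·2
1 = −9·78 + 37·19
So 19·(37) ≡ 1 (mod 78), giving 19⁻¹ ≡ 37.
x ≡ 19⁻¹·30 ≡ 37·30 ≡ 18 (mod 78).

18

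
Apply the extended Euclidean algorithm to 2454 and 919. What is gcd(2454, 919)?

1

Euclidean algorithm:
2454 = 2·919 + 616
919 = 1·616 + 303
616 = 2·303 + 10
303 = 30·10 + 3
10 = 3·3 + 1
3 = 3·1 + 0
gcd(2454, 919) = 1.
Express as a combination:
1 = 10 − 3·3
1 = −3·303 + 91·10
1 = 91·616 − 185·303
1 = −185·919 + 276·616
1 = 276·2454 − 737·919
So 1 = (276)·2454 + (-737)·919.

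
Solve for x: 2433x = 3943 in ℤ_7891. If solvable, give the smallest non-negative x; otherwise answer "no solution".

4552

First find gcd(2433, 7891):
7891 = 3×2433 + 592
2433 = 4×592 + 65
592 = 9×65 + 7
65 = 9×7 + 2
7 = 3×2 + 1
2 = 2×1 + 0
gcd = 1, so a unique solution mod 7891 exists.
Back-substitute for the Bézout coefficients:
1 = 7 − 3·2
1 = −3·65 + 28·7
1 = 28·592 − 255·65
1 = −255·2433 + 1048·592
1 = 1048·7891 − 3399·2433
So 2433·(-3399) ≡ 1 (mod 7891), giving 2433⁻¹ ≡ 4492.
x ≡ 2433⁻¹·3943 ≡ 4492·3943 ≡ 4552 (mod 7891).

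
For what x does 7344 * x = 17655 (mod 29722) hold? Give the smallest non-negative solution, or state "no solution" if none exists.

no solution

gcd(7344, 29722):
29722 = 4·7344 + 346
7344 = 21·346 + 78
346 = 4·78 + 34
78 = 2·34 + 10
34 = 3·10 + 4
10 = 2·4 + 2
4 = 2·2 + 0
gcd = 2, but 2 ∤ 17655, so the congruence has no solution.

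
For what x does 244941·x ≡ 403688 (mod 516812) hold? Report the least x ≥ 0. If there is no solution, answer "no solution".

First find gcd(244941, 516812):
516812 = 2×244941 + 26930
244941 = 9×26930 + 2571
26930 = 10×2571 + 1220
2571 = 2×1220 + 131
1220 = 9×131 + 41
131 = 3×41 + 8
41 = 5×8 + 1
8 = 8×1 + 0
gcd = 1, so a unique solution mod 516812 exists.
Back-substitute for the Bézout coefficients:
1 = 41 − 5·8
1 = −5·131 + 16·41
1 = 16·1220 − 149·131
1 = −149·2571 + 314·1220
1 = 314·26930 − 3289·2571
1 = −3289·244941 + 29915·26930
1 = 29915·516812 − 63119·244941
So 244941·(-63119) ≡ 1 (mod 516812), giving 244941⁻¹ ≡ 453693.
x ≡ 244941⁻¹·403688 ≡ 453693·403688 ≡ 515976 (mod 516812).

515976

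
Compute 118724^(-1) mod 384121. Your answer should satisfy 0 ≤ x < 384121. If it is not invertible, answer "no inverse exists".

gcd(384121, 118724) by repeated division:
384121 = 3*118724 + 27949
118724 = 4*27949 + 6928
27949 = 4*6928 + 237
6928 = 29*237 + 55
237 = 4*55 + 17
55 = 3*17 + 4
17 = 4*4 + 1
4 = 4*1 + 0
Since gcd(118724, 384121) = 1, back-substitute to write 1 as a combination:
1 = 17 − 4·4
1 = −4·55 + 13·17
1 = 13·237 − 56·55
1 = −56·6928 + 1637·237
1 = 1637·27949 − 6604·6928
1 = −6604·118724 + 28053·27949
1 = 28053·384121 − 90763·118724
Thus 118724·(-90763) ≡ 1 (mod 384121); reducing, -90763 mod 384121 = 293358.

293358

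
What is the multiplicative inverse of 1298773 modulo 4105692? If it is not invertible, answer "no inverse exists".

gcd(4105692, 1298773) by repeated division:
4105692 = 3·1298773 + 209373
1298773 = 6·209373 + 42535
209373 = 4·42535 + 39233
42535 = 1·39233 + 3302
39233 = 11·3302 + 2911
3302 = 1·2911 + 391
2911 = 7·391 + 174
391 = 2·174 + 43
174 = 4·43 + 2
43 = 21·2 + 1
2 = 2·1 + 0
The gcd is 1. Working backward:
1 = 43 − 21·2
1 = −21·174 + 85·43
1 = 85·391 − 191·174
1 = −191·2911 + 1422·391
1 = 1422·3302 − 1613·2911
1 = −1613·39233 + 19165·3302
1 = 19165·42535 − 20778·39233
1 = −20778·209373 + 102277·42535
1 = 102277·1298773 − 634440·209373
1 = −634440·4105692 + 2005597·1298773
So 1298773·2005597 ≡ 1 (mod 4105692).

2005597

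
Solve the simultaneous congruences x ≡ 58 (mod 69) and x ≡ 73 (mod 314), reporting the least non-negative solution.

14203

Write x = 58 + 69·k. Then 69·k ≡ 73 − 58 ≡ 15 (mod 314).
Need 69⁻¹ mod 314. Extended Euclid on (314, 69):
314 = 4*69 + 38
69 = 1*38 + 31
38 = 1*31 + 7
31 = 4*7 + 3
7 = 2*3 + 1
3 = 3*1 + 0
Back-substitute:
1 = 7 − 2·3
1 = −2·31 + 9·7
1 = 9·38 − 11·31
1 = −11·69 + 20·38
1 = 20·314 − 91·69
69⁻¹ ≡ 223 (mod 314), so k ≡ 223·15 ≡ 205 (mod 314).
x = 58 + 69·205 = 14203.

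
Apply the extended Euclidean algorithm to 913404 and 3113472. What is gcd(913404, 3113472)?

12

Apply Euclid's algorithm to 3113472 and 913404:
3113472 = 3×913404 + 373260
913404 = 2×373260 + 166884
373260 = 2×166884 + 39492
166884 = 4×39492 + 8916
39492 = 4×8916 + 3828
8916 = 2×3828 + 1260
3828 = 3×1260 + 48
1260 = 26×48 + 12
48 = 4×12 + 0
gcd(913404, 3113472) = 12.
Working backward:
12 = 1260 − 26·48
12 = −26·3828 + 79·1260
12 = 79·8916 − 184·3828
12 = −184·39492 + 815·8916
12 = 815·166884 − 3444·39492
12 = −3444·373260 + 7703·166884
12 = 7703·913404 − 18850·373260
12 = −18850·3113472 + 64253·913404
So 12 = (-18850)·3113472 + (64253)·913404.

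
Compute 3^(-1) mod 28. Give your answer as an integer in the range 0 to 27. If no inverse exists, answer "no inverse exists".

gcd(28, 3) by repeated division:
28 = 9·3 + 1
3 = 3·1 + 0
Since gcd(3, 28) = 1, back-substitute to write 1 as a combination:
1 = 28 − 9·3
Hence 3⁻¹ ≡ -9 ≡ 19 (mod 28).

19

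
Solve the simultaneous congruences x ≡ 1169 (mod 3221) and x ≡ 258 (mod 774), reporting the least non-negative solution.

Write x = 1169 + 3221·k. Then 3221·k ≡ 258 − 1169 ≡ 637 (mod 774).
Need 3221⁻¹ mod 774. Extended Euclid on (774, 125):
774 = 6×125 + 24
125 = 5×24 + 5
24 = 4×5 + 4
5 = 1×4 + 1
4 = 4×1 + 0
Back-substitute:
1 = 5 − 4
1 = −24 + 5·5
1 = 5·125 − 26·24
1 = −26·774 + 161·125
3221⁻¹ ≡ 161 (mod 774), so k ≡ 161·637 ≡ 389 (mod 774).
x = 1169 + 3221·389 = 1254138.

1254138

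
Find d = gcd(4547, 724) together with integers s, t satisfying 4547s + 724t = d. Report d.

Apply Euclid's algorithm to 4547 and 724:
4547 = 6×724 + 203
724 = 3×203 + 115
203 = 1×115 + 88
115 = 1×88 + 27
88 = 3×27 + 7
27 = 3×7 + 6
7 = 1×6 + 1
6 = 6×1 + 0
gcd(4547, 724) = 1.
Working backward:
1 = 7 − 6
1 = −27 + 4·7
1 = 4·88 − 13·27
1 = −13·115 + 17·88
1 = 17·203 − 30·115
1 = −30·724 + 107·203
1 = 107·4547 − 672·724
So 1 = (107)·4547 + (-672)·724.

1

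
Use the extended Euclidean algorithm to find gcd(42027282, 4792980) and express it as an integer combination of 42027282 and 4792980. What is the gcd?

Euclidean algorithm:
42027282 = 8·4792980 + 3683442
4792980 = 1·3683442 + 1109538
3683442 = 3·1109538 + 354828
1109538 = 3·354828 + 45054
354828 = 7·45054 + 39450
45054 = 1·39450 + 5604
39450 = 7·5604 + 222
5604 = 25·222 + 54
222 = 4·54 + 6
54 = 9·6 + 0
gcd(42027282, 4792980) = 6.
Express as a combination:
6 = 222 − 4·54
6 = −4·5604 + 101·222
6 = 101·39450 − 711·5604
6 = −711·45054 + 812·39450
6 = 812·354828 − 6395·45054
6 = −6395·1109538 + 19997·354828
6 = 19997·3683442 − 66386·1109538
6 = −66386·4792980 + 86383·3683442
6 = 86383·42027282 − 757450·4792980
So 6 = (86383)·42027282 + (-757450)·4792980.

6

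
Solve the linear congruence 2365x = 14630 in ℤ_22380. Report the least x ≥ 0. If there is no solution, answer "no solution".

First find gcd(2365, 22380):
22380 = 9·2365 + 1095
2365 = 2·1095 + 175
1095 = 6·175 + 45
175 = 3·45 + 40
45 = 1·40 + 5
40 = 8·5 + 0
gcd = 5 and 5 | 14630, so solutions exist. Divide through by 5: 473x ≡ 2926 (mod 4476).
Now find 473⁻¹ mod 4476:
4476 = 9·473 + 219
473 = 2·219 + 35
219 = 6·35 + 9
35 = 3·9 + 8
9 = 1·8 + 1
8 = 8·1 + 0
Back-substitute:
1 = 9 − 8
1 = −35 + 4·9
1 = 4·219 − 25·35
1 = −25·473 + 54·219
1 = 54·4476 − 511·473
So 473·(-511) ≡ 1 (mod 4476), i.e. 473⁻¹ ≡ 3965.
Then x ≡ 3965·2926 ≡ 4274 (mod 4476); the smallest non-negative solution is x = 4274.

4274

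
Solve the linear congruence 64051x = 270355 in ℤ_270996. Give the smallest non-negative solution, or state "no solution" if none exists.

110161

First find gcd(64051, 270996):
270996 = 4*64051 + 14792
64051 = 4*14792 + 4883
14792 = 3*4883 + 143
4883 = 34*143 + 21
143 = 6*21 + 17
21 = 1*17 + 4
17 = 4*4 + 1
4 = 4*1 + 0
gcd = 1, so a unique solution mod 270996 exists.
Back-substitute for the Bézout coefficients:
1 = 17 − 4·4
1 = −4·21 + 5·17
1 = 5·143 − 34·21
1 = −34·4883 + 1161·143
1 = 1161·14792 − 3517·4883
1 = −3517·64051 + 15229·14792
1 = 15229·270996 − 64433·64051
So 64051·(-64433) ≡ 1 (mod 270996), giving 64051⁻¹ ≡ 206563.
x ≡ 64051⁻¹·270355 ≡ 206563·270355 ≡ 110161 (mod 270996).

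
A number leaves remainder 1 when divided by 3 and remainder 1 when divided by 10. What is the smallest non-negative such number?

1

Write x = 1 + 3·k. Then 3·k ≡ 1 − 1 ≡ 0 (mod 10).
Need 3⁻¹ mod 10. Extended Euclid on (10, 3):
10 = 3×3 + 1
3 = 3×1 + 0
Back-substitute:
1 = 10 − 3·3
3⁻¹ ≡ 7 (mod 10), so k ≡ 7·0 ≡ 0 (mod 10).
x = 1 + 3·0 = 1.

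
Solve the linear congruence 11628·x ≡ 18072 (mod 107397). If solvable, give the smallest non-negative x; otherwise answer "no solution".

First find gcd(11628, 107397):
107397 = 9·11628 + 2745
11628 = 4·2745 + 648
2745 = 4·648 + 153
648 = 4·153 + 36
153 = 4·36 + 9
36 = 4·9 + 0
gcd = 9 and 9 | 18072, so solutions exist. Divide through by 9: 1292x ≡ 2008 (mod 11933).
Now find 1292⁻¹ mod 11933:
11933 = 9*1292 + 305
1292 = 4*305 + 72
305 = 4*72 + 17
72 = 4*17 + 4
17 = 4*4 + 1
4 = 4*1 + 0
Back-substitute:
1 = 17 − 4·4
1 = −4·72 + 17·17
1 = 17·305 − 72·72
1 = −72·1292 + 305·305
1 = 305·11933 − 2817·1292
So 1292·(-2817) ≡ 1 (mod 11933), i.e. 1292⁻¹ ≡ 9116.
Then x ≡ 9116·2008 ≡ 11639 (mod 11933); the smallest non-negative solution is x = 11639.

11639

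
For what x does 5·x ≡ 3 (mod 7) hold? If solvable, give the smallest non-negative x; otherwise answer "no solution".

First find gcd(5, 7):
7 = 1*5 + 2
5 = 2*2 + 1
2 = 2*1 + 0
gcd = 1, so a unique solution mod 7 exists.
Back-substitute for the Bézout coefficients:
1 = 5 − 2·2
1 = −2·7 + 3·5
So 5·(3) ≡ 1 (mod 7), giving 5⁻¹ ≡ 3.
x ≡ 5⁻¹·3 ≡ 3·3 ≡ 2 (mod 7).

2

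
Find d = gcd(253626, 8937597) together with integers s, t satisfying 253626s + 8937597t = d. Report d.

3

Apply Euclid's algorithm to 8937597 and 253626:
8937597 = 35·253626 + 60687
253626 = 4·60687 + 10878
60687 = 5·10878 + 6297
10878 = 1·6297 + 4581
6297 = 1·4581 + 1716
4581 = 2·1716 + 1149
1716 = 1·1149 + 567
1149 = 2·567 + 15
567 = 37·15 + 12
15 = 1·12 + 3
12 = 4·3 + 0
gcd(253626, 8937597) = 3.
Back-substituting:
3 = 15 − 12
3 = −567 + 38·15
3 = 38·1149 − 77·567
3 = −77·1716 + 115·1149
3 = 115·4581 − 307·1716
3 = −307·6297 + 422·4581
3 = 422·10878 − 729·6297
3 = −729·60687 + 4067·10878
3 = 4067·253626 − 16997·60687
3 = −16997·8937597 + 598962·253626
So 3 = (-16997)·8937597 + (598962)·253626.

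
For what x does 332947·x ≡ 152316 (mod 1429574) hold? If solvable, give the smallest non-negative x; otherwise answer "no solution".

1237264

First find gcd(332947, 1429574):
1429574 = 4·332947 + 97786
332947 = 3·97786 + 39589
97786 = 2·39589 + 18608
39589 = 2·18608 + 2373
18608 = 7·2373 + 1997
2373 = 1·1997 + 376
1997 = 5·376 + 117
376 = 3·117 + 25
117 = 4·25 + 17
25 = 1·17 + 8
17 = 2·8 + 1
8 = 8·1 + 0
gcd = 1, so a unique solution mod 1429574 exists.
Back-substitute for the Bézout coefficients:
1 = 17 − 2·8
1 = −2·25 + 3·17
1 = 3·117 − 14·25
1 = −14·376 + 45·117
1 = 45·1997 − 239·376
1 = −239·2373 + 284·1997
1 = 284·18608 − 2227·2373
1 = −2227·39589 + 4738·18608
1 = 4738·97786 − 11703·39589
1 = −11703·332947 + 39847·97786
1 = 39847·1429574 − 171091·332947
So 332947·(-171091) ≡ 1 (mod 1429574), giving 332947⁻¹ ≡ 1258483.
x ≡ 332947⁻¹·152316 ≡ 1258483·152316 ≡ 1237264 (mod 1429574).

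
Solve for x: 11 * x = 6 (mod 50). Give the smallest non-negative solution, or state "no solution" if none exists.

46

First find gcd(11, 50):
50 = 4*11 + 6
11 = 1*6 + 5
6 = 1*5 + 1
5 = 5*1 + 0
gcd = 1, so a unique solution mod 50 exists.
Back-substitute for the Bézout coefficients:
1 = 6 − 5
1 = −11 + 2·6
1 = 2·50 − 9·11
So 11·(-9) ≡ 1 (mod 50), giving 11⁻¹ ≡ 41.
x ≡ 11⁻¹·6 ≡ 41·6 ≡ 46 (mod 50).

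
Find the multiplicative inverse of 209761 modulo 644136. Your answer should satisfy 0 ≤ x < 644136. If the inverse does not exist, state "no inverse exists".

Run Euclid on (644136, 209761):
644136 = 3*209761 + 14853
209761 = 14*14853 + 1819
14853 = 8*1819 + 301
1819 = 6*301 + 13
301 = 23*13 + 2
13 = 6*2 + 1
2 = 2*1 + 0
Since gcd(209761, 644136) = 1, back-substitute to write 1 as a combination:
1 = 13 − 6·2
1 = −6·301 + 139·13
1 = 139·1819 − 840·301
1 = −840·14853 + 6859·1819
1 = 6859·209761 − 96866·14853
1 = −96866·644136 + 297457·209761
So 209761·297457 ≡ 1 (mod 644136).

297457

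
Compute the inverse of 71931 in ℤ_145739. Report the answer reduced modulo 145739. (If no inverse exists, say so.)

Run Euclid on (145739, 71931):
145739 = 2×71931 + 1877
71931 = 38×1877 + 605
1877 = 3×605 + 62
605 = 9×62 + 47
62 = 1×47 + 15
47 = 3×15 + 2
15 = 7×2 + 1
2 = 2×1 + 0
gcd = 1, so the inverse exists. Back-substitute:
1 = 15 − 7·2
1 = −7·47 + 22·15
1 = 22·62 − 29·47
1 = −29·605 + 283·62
1 = 283·1877 − 878·605
1 = −878·71931 + 33647·1877
1 = 33647·145739 − 68172·71931
So 71931·(-68172) ≡ 1 (mod 145739), and -68172 ≡ 77567 (mod 145739).

77567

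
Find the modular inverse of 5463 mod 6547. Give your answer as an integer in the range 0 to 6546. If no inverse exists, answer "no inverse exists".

2893

Extended Euclidean algorithm:
6547 = 1×5463 + 1084
5463 = 5×1084 + 43
1084 = 25×43 + 9
43 = 4×9 + 7
9 = 1×7 + 2
7 = 3×2 + 1
2 = 2×1 + 0
Since gcd(5463, 6547) = 1, back-substitute to write 1 as a combination:
1 = 7 − 3·2
1 = −3·9 + 4·7
1 = 4·43 − 19·9
1 = −19·1084 + 479·43
1 = 479·5463 − 2414·1084
1 = −2414·6547 + 2893·5463
So 5463·2893 ≡ 1 (mod 6547).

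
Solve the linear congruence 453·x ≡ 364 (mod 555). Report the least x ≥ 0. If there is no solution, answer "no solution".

gcd(453, 555):
555 = 1×453 + 102
453 = 4×102 + 45
102 = 2×45 + 12
45 = 3×12 + 9
12 = 1×9 + 3
9 = 3×3 + 0
gcd = 3, but 3 ∤ 364, so the congruence has no solution.

no solution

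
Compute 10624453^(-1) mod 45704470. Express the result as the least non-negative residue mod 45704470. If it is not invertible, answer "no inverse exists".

Euclidean algorithm on 45704470, 10624453:
45704470 = 4×10624453 + 3206658
10624453 = 3×3206658 + 1004479
3206658 = 3×1004479 + 193221
1004479 = 5×193221 + 38374
193221 = 5×38374 + 1351
38374 = 28×1351 + 546
1351 = 2×546 + 259
546 = 2×259 + 28
259 = 9×28 + 7
28 = 4×7 + 0
gcd(10624453, 45704470) = 7 ≠ 1, so 10624453 has no multiplicative inverse modulo 45704470.

no inverse exists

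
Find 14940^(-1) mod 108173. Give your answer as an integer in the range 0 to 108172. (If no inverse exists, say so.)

33328

Extended Euclidean algorithm:
108173 = 7×14940 + 3593
14940 = 4×3593 + 568
3593 = 6×568 + 185
568 = 3×185 + 13
185 = 14×13 + 3
13 = 4×3 + 1
3 = 3×1 + 0
Since gcd(14940, 108173) = 1, back-substitute to write 1 as a combination:
1 = 13 − 4·3
1 = −4·185 + 57·13
1 = 57·568 − 175·185
1 = −175·3593 + 1107·568
1 = 1107·14940 − 4603·3593
1 = −4603·108173 + 33328·14940
So 14940·33328 ≡ 1 (mod 108173).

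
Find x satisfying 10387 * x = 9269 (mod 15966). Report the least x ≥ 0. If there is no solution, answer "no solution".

2159

First find gcd(10387, 15966):
15966 = 1·10387 + 5579
10387 = 1·5579 + 4808
5579 = 1·4808 + 771
4808 = 6·771 + 182
771 = 4·182 + 43
182 = 4·43 + 10
43 = 4·10 + 3
10 = 3·3 + 1
3 = 3·1 + 0
gcd = 1, so a unique solution mod 15966 exists.
Back-substitute for the Bézout coefficients:
1 = 10 − 3·3
1 = −3·43 + 13·10
1 = 13·182 − 55·43
1 = −55·771 + 233·182
1 = 233·4808 − 1453·771
1 = −1453·5579 + 1686·4808
1 = 1686·10387 − 3139·5579
1 = −3139·15966 + 4825·10387
So 10387·(4825) ≡ 1 (mod 15966), giving 10387⁻¹ ≡ 4825.
x ≡ 10387⁻¹·9269 ≡ 4825·9269 ≡ 2159 (mod 15966).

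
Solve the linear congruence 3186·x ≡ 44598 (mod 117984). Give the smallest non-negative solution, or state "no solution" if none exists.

First find gcd(3186, 117984):
117984 = 37*3186 + 102
3186 = 31*102 + 24
102 = 4*24 + 6
24 = 4*6 + 0
gcd = 6 and 6 | 44598, so solutions exist. Divide through by 6: 531x ≡ 7433 (mod 19664).
Now find 531⁻¹ mod 19664:
19664 = 37×531 + 17
531 = 31×17 + 4
17 = 4×4 + 1
4 = 4×1 + 0
Back-substitute:
1 = 17 − 4·4
1 = −4·531 + 125·17
1 = 125·19664 − 4629·531
So 531·(-4629) ≡ 1 (mod 19664), i.e. 531⁻¹ ≡ 15035.
Then x ≡ 15035·7433 ≡ 4643 (mod 19664); the smallest non-negative solution is x = 4643.

4643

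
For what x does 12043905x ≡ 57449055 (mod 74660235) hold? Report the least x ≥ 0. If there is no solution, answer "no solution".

2429891

First find gcd(12043905, 74660235):
74660235 = 6×12043905 + 2396805
12043905 = 5×2396805 + 59880
2396805 = 40×59880 + 1605
59880 = 37×1605 + 495
1605 = 3×495 + 120
495 = 4×120 + 15
120 = 8×15 + 0
gcd = 15 and 15 | 57449055, so solutions exist. Divide through by 15: 802927x ≡ 3829937 (mod 4977349).
Now find 802927⁻¹ mod 4977349:
4977349 = 6*802927 + 159787
802927 = 5*159787 + 3992
159787 = 40*3992 + 107
3992 = 37*107 + 33
107 = 3*33 + 8
33 = 4*8 + 1
8 = 8*1 + 0
Back-substitute:
1 = 33 − 4·8
1 = −4·107 + 13·33
1 = 13·3992 − 485·107
1 = −485·159787 + 19413·3992
1 = 19413·802927 − 97550·159787
1 = −97550·4977349 + 604713·802927
So 802927⁻¹ ≡ 604713 (mod 4977349).
Then x ≡ 604713·3829937 ≡ 2429891 (mod 4977349); the smallest non-negative solution is x = 2429891.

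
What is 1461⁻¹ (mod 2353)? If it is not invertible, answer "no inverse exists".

1100

Apply the Euclidean algorithm to 2353 and 1461:
2353 = 1×1461 + 892
1461 = 1×892 + 569
892 = 1×569 + 323
569 = 1×323 + 246
323 = 1×246 + 77
246 = 3×77 + 15
77 = 5×15 + 2
15 = 7×2 + 1
2 = 2×1 + 0
Since gcd(1461, 2353) = 1, back-substitute to write 1 as a combination:
1 = 15 − 7·2
1 = −7·77 + 36·15
1 = 36·246 − 115·77
1 = −115·323 + 151·246
1 = 151·569 − 266·323
1 = −266·892 + 417·569
1 = 417·1461 − 683·892
1 = −683·2353 + 1100·1461
So 1461·1100 ≡ 1 (mod 2353).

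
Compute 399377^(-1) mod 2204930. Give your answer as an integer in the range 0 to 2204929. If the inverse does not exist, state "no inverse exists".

526133

Run Euclid on (2204930, 399377):
2204930 = 5*399377 + 208045
399377 = 1*208045 + 191332
208045 = 1*191332 + 16713
191332 = 11*16713 + 7489
16713 = 2*7489 + 1735
7489 = 4*1735 + 549
1735 = 3*549 + 88
549 = 6*88 + 21
88 = 4*21 + 4
21 = 5*4 + 1
4 = 4*1 + 0
The gcd is 1. Working backward:
1 = 21 − 5·4
1 = −5·88 + 21·21
1 = 21·549 − 131·88
1 = −131·1735 + 414·549
1 = 414·7489 − 1787·1735
1 = −1787·16713 + 3988·7489
1 = 3988·191332 − 45655·16713
1 = −45655·208045 + 49643·191332
1 = 49643·399377 − 95298·208045
1 = −95298·2204930 + 526133·399377
So 399377·526133 ≡ 1 (mod 2204930).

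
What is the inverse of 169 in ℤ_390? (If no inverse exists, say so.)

no inverse exists

Euclidean algorithm on 390, 169:
390 = 2×169 + 52
169 = 3×52 + 13
52 = 4×13 + 0
gcd(169, 390) = 13 ≠ 1, so 169 has no multiplicative inverse modulo 390.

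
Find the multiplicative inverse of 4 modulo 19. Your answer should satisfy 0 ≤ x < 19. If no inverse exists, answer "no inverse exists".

5

Extended Euclidean algorithm:
19 = 4*4 + 3
4 = 1*3 + 1
3 = 3*1 + 0
gcd = 1, so the inverse exists. Back-substitute:
1 = 4 − 3
1 = −19 + 5·4
So 4·5 ≡ 1 (mod 19).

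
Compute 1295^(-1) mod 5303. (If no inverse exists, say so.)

Run Euclid on (5303, 1295):
5303 = 4×1295 + 123
1295 = 10×123 + 65
123 = 1×65 + 58
65 = 1×58 + 7
58 = 8×7 + 2
7 = 3×2 + 1
2 = 2×1 + 0
gcd = 1, so the inverse exists. Back-substitute:
1 = 7 − 3·2
1 = −3·58 + 25·7
1 = 25·65 − 28·58
1 = −28·123 + 53·65
1 = 53·1295 − 558·123
1 = −558·5303 + 2285·1295
So 1295·2285 ≡ 1 (mod 5303).

2285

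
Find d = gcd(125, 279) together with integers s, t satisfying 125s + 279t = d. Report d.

Euclidean algorithm:
279 = 2·125 + 29
125 = 4·29 + 9
29 = 3·9 + 2
9 = 4·2 + 1
2 = 2·1 + 0
gcd(125, 279) = 1.
Back-substituting:
1 = 9 − 4·2
1 = −4·29 + 13·9
1 = 13·125 − 56·29
1 = −56·279 + 125·125
So 1 = (-56)·279 + (125)·125.

1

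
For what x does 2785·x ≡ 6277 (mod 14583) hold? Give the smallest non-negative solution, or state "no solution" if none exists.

First find gcd(2785, 14583):
14583 = 5*2785 + 658
2785 = 4*658 + 153
658 = 4*153 + 46
153 = 3*46 + 15
46 = 3*15 + 1
15 = 15*1 + 0
gcd = 1, so a unique solution mod 14583 exists.
Back-substitute for the Bézout coefficients:
1 = 46 − 3·15
1 = −3·153 + 10·46
1 = 10·658 − 43·153
1 = −43·2785 + 182·658
1 = 182·14583 − 953·2785
So 2785·(-953) ≡ 1 (mod 14583), giving 2785⁻¹ ≡ 13630.
x ≡ 2785⁻¹·6277 ≡ 13630·6277 ≡ 11632 (mod 14583).

11632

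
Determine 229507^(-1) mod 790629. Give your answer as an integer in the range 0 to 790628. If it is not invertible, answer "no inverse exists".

Apply the Euclidean algorithm to 790629 and 229507:
790629 = 3·229507 + 102108
229507 = 2·102108 + 25291
102108 = 4·25291 + 944
25291 = 26·944 + 747
944 = 1·747 + 197
747 = 3·197 + 156
197 = 1·156 + 41
156 = 3·41 + 33
41 = 1·33 + 8
33 = 4·8 + 1
8 = 8·1 + 0
The gcd is 1. Working backward:
1 = 33 − 4·8
1 = −4·41 + 5·33
1 = 5·156 − 19·41
1 = −19·197 + 24·156
1 = 24·747 − 91·197
1 = −91·944 + 115·747
1 = 115·25291 − 3081·944
1 = −3081·102108 + 12439·25291
1 = 12439·229507 − 27959·102108
1 = −27959·790629 + 96316·229507
So 229507·96316 ≡ 1 (mod 790629).

96316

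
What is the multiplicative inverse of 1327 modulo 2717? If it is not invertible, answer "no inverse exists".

690

gcd(2717, 1327) by repeated division:
2717 = 2*1327 + 63
1327 = 21*63 + 4
63 = 15*4 + 3
4 = 1*3 + 1
3 = 3*1 + 0
The gcd is 1. Working backward:
1 = 4 − 3
1 = −63 + 16·4
1 = 16·1327 − 337·63
1 = −337·2717 + 690·1327
So 1327·690 ≡ 1 (mod 2717).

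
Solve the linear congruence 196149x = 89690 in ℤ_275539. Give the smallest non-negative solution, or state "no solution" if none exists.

First find gcd(196149, 275539):
275539 = 1×196149 + 79390
196149 = 2×79390 + 37369
79390 = 2×37369 + 4652
37369 = 8×4652 + 153
4652 = 30×153 + 62
153 = 2×62 + 29
62 = 2×29 + 4
29 = 7×4 + 1
4 = 4×1 + 0
gcd = 1, so a unique solution mod 275539 exists.
Back-substitute for the Bézout coefficients:
1 = 29 − 7·4
1 = −7·62 + 15·29
1 = 15·153 − 37·62
1 = −37·4652 + 1125·153
1 = 1125·37369 − 9037·4652
1 = −9037·79390 + 19199·37369
1 = 19199·196149 − 47435·79390
1 = −47435·275539 + 66634·196149
So 196149·(66634) ≡ 1 (mod 275539), giving 196149⁻¹ ≡ 66634.
x ≡ 196149⁻¹·89690 ≡ 66634·89690 ≡ 238089 (mod 275539).

238089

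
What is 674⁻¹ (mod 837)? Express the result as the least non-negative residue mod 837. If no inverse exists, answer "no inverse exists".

647

Extended Euclidean algorithm:
837 = 1·674 + 163
674 = 4·163 + 22
163 = 7·22 + 9
22 = 2·9 + 4
9 = 2·4 + 1
4 = 4·1 + 0
The gcd is 1. Working backward:
1 = 9 − 2·4
1 = −2·22 + 5·9
1 = 5·163 − 37·22
1 = −37·674 + 153·163
1 = 153·837 − 190·674
So 674·(-190) ≡ 1 (mod 837), and -190 ≡ 647 (mod 837).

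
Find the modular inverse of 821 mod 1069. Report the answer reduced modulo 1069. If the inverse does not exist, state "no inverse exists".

Extended Euclidean algorithm:
1069 = 1·821 + 248
821 = 3·248 + 77
248 = 3·77 + 17
77 = 4·17 + 9
17 = 1·9 + 8
9 = 1·8 + 1
8 = 8·1 + 0
Since gcd(821, 1069) = 1, back-substitute to write 1 as a combination:
1 = 9 − 8
1 = −17 + 2·9
1 = 2·77 − 9·17
1 = −9·248 + 29·77
1 = 29·821 − 96·248
1 = −96·1069 + 125·821
So 821·125 ≡ 1 (mod 1069).

125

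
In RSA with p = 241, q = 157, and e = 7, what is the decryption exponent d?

26743

φ(n) = (p−1)(q−1) = 240·156 = 37440.
Need d with 7·d ≡ 1 (mod 37440). Apply the extended Euclidean algorithm:
37440 = 5348×7 + 4
7 = 1×4 + 3
4 = 1×3 + 1
3 = 3×1 + 0
Back-substitute:
1 = 4 − 3
1 = −7 + 2·4
1 = 2·37440 − 10697·7
So 7·(-10697) ≡ 1 (mod 37440), hence d ≡ -10697 ≡ 26743 (mod 37440).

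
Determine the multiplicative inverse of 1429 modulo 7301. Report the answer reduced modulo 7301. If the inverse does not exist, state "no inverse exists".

1170

Run Euclid on (7301, 1429):
7301 = 5·1429 + 156
1429 = 9·156 + 25
156 = 6·25 + 6
25 = 4·6 + 1
6 = 6·1 + 0
The gcd is 1. Working backward:
1 = 25 − 4·6
1 = −4·156 + 25·25
1 = 25·1429 − 229·156
1 = −229·7301 + 1170·1429
So 1429·1170 ≡ 1 (mod 7301).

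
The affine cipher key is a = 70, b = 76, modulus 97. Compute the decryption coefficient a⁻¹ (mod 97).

Run Euclid on (97, 70):
97 = 1*70 + 27
70 = 2*27 + 16
27 = 1*16 + 11
16 = 1*11 + 5
11 = 2*5 + 1
5 = 5*1 + 0
gcd = 1, so the inverse exists. Back-substitute:
1 = 11 − 2·5
1 = −2·16 + 3·11
1 = 3·27 − 5·16
1 = −5·70 + 13·27
1 = 13·97 − 18·70
Thus 70·(-18) ≡ 1 (mod 97); reducing, -18 mod 97 = 79.

79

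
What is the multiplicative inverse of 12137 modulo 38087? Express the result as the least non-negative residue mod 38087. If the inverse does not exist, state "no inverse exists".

Run Euclid on (38087, 12137):
38087 = 3×12137 + 1676
12137 = 7×1676 + 405
1676 = 4×405 + 56
405 = 7×56 + 13
56 = 4×13 + 4
13 = 3×4 + 1
4 = 4×1 + 0
gcd = 1, so the inverse exists. Back-substitute:
1 = 13 − 3·4
1 = −3·56 + 13·13
1 = 13·405 − 94·56
1 = −94·1676 + 389·405
1 = 389·12137 − 2817·1676
1 = −2817·38087 + 8840·12137
So 12137·8840 ≡ 1 (mod 38087).

8840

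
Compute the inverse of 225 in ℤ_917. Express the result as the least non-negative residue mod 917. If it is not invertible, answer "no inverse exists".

701

gcd(917, 225) by repeated division:
917 = 4·225 + 17
225 = 13·17 + 4
17 = 4·4 + 1
4 = 4·1 + 0
gcd = 1, so the inverse exists. Back-substitute:
1 = 17 − 4·4
1 = −4·225 + 53·17
1 = 53·917 − 216·225
So 225·(-216) ≡ 1 (mod 917), and -216 ≡ 701 (mod 917).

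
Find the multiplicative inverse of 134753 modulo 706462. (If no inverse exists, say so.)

86771

gcd(706462, 134753) by repeated division:
706462 = 5·134753 + 32697
134753 = 4·32697 + 3965
32697 = 8·3965 + 977
3965 = 4·977 + 57
977 = 17·57 + 8
57 = 7·8 + 1
8 = 8·1 + 0
gcd = 1, so the inverse exists. Back-substitute:
1 = 57 − 7·8
1 = −7·977 + 120·57
1 = 120·3965 − 487·977
1 = −487·32697 + 4016·3965
1 = 4016·134753 − 16551·32697
1 = −16551·706462 + 86771·134753
So 134753·86771 ≡ 1 (mod 706462).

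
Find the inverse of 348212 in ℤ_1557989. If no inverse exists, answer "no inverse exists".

Run Euclid on (1557989, 348212):
1557989 = 4·348212 + 165141
348212 = 2·165141 + 17930
165141 = 9·17930 + 3771
17930 = 4·3771 + 2846
3771 = 1·2846 + 925
2846 = 3·925 + 71
925 = 13·71 + 2
71 = 35·2 + 1
2 = 2·1 + 0
The gcd is 1. Working backward:
1 = 71 − 35·2
1 = −35·925 + 456·71
1 = 456·2846 − 1403·925
1 = −1403·3771 + 1859·2846
1 = 1859·17930 − 8839·3771
1 = −8839·165141 + 81410·17930
1 = 81410·348212 − 171659·165141
1 = −171659·1557989 + 768046·348212
So 348212·768046 ≡ 1 (mod 1557989).

768046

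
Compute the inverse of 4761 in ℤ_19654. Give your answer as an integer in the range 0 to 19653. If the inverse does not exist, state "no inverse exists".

Run Euclid on (19654, 4761):
19654 = 4×4761 + 610
4761 = 7×610 + 491
610 = 1×491 + 119
491 = 4×119 + 15
119 = 7×15 + 14
15 = 1×14 + 1
14 = 14×1 + 0
Since gcd(4761, 19654) = 1, back-substitute to write 1 as a combination:
1 = 15 − 14
1 = −119 + 8·15
1 = 8·491 − 33·119
1 = −33·610 + 41·491
1 = 41·4761 − 320·610
1 = −320·19654 + 1321·4761
So 4761·1321 ≡ 1 (mod 19654).

1321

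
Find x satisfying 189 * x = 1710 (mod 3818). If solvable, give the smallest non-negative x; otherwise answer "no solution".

First find gcd(189, 3818):
3818 = 20*189 + 38
189 = 4*38 + 37
38 = 1*37 + 1
37 = 37*1 + 0
gcd = 1, so a unique solution mod 3818 exists.
Back-substitute for the Bézout coefficients:
1 = 38 − 37
1 = −189 + 5·38
1 = 5·3818 − 101·189
So 189·(-101) ≡ 1 (mod 3818), giving 189⁻¹ ≡ 3717.
x ≡ 189⁻¹·1710 ≡ 3717·1710 ≡ 2918 (mod 3818).

2918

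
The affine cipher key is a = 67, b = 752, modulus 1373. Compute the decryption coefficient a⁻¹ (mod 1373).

41

Extended Euclidean algorithm:
1373 = 20×67 + 33
67 = 2×33 + 1
33 = 33×1 + 0
Since gcd(67, 1373) = 1, back-substitute to write 1 as a combination:
1 = 67 − 2·33
1 = −2·1373 + 41·67
So 67·41 ≡ 1 (mod 1373).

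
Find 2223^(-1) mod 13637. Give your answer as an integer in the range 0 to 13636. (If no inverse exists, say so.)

Compute gcd(2223, 13637):
13637 = 6×2223 + 299
2223 = 7×299 + 130
299 = 2×130 + 39
130 = 3×39 + 13
39 = 3×13 + 0
Since gcd = 13 > 1, 2223 is not a unit mod 13637.

no inverse exists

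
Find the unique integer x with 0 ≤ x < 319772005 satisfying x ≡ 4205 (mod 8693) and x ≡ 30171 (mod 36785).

Write x = 4205 + 8693·k. Then 8693·k ≡ 30171 − 4205 ≡ 25966 (mod 36785).
Need 8693⁻¹ mod 36785. Extended Euclid on (36785, 8693):
36785 = 4×8693 + 2013
8693 = 4×2013 + 641
2013 = 3×641 + 90
641 = 7×90 + 11
90 = 8×11 + 2
11 = 5×2 + 1
2 = 2×1 + 0
Back-substitute:
1 = 11 − 5·2
1 = −5·90 + 41·11
1 = 41·641 − 292·90
1 = −292·2013 + 917·641
1 = 917·8693 − 3960·2013
1 = −3960·36785 + 16757·8693
8693⁻¹ ≡ 16757 (mod 36785), so k ≡ 16757·25966 ≡ 19282 (mod 36785).
x = 4205 + 8693·19282 = 167622631.

167622631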